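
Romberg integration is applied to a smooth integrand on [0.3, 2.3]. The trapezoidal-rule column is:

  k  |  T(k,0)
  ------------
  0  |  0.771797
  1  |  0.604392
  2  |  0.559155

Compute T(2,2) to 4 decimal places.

Richardson extrapolation on the trapezoidal column (denominator 4−1=3):
T(1,1) = (4·0.604392 − 0.771797) / 3 = 0.548590
T(2,1) = 0.559155 + (0.559155 − 0.604392)/3 = 0.544076
T(2,2) = 0.544076 + (0.544076 − 0.548590)/15 = 0.543775
(Column j=1 coincides with Simpson's rule on the same nodes.)

0.5438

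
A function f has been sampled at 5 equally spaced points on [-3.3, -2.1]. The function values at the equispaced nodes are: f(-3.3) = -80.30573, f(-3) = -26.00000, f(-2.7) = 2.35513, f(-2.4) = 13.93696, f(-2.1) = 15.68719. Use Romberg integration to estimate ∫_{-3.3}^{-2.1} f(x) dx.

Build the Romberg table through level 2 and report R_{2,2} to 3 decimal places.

R_{0,0} (trapezoid, 1 panel, h=1.2000): -38.77112
R_{1,0} (trapezoid, 2 panels, h=0.6000): -17.97248
R_{2,0} (trapezoid, 4 panels, h=0.3000): -12.60515
R_{1,1} = -17.97248 + (-17.97248 − (-38.77112))/3 = -11.03960
R_{2,1} = -12.60515 + (-12.60515 − (-17.97248))/3 = -10.81604
R_{2,2} = -10.81604 + (-10.81604 − (-11.03960))/15 = -10.80114

-10.801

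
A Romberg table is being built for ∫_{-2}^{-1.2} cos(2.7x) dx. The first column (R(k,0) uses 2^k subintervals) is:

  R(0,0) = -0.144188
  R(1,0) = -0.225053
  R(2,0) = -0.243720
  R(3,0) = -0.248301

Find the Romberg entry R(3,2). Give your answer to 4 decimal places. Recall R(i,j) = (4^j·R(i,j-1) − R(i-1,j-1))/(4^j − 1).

-0.2498

Richardson extrapolation on the trapezoidal column (denominator 4−1=3):
R(2,1) = -0.243720 + (-0.243720 − (-0.225053))/3 = -0.249942
R(3,1) = -0.248301 + (-0.248301 − (-0.243720))/3 = -0.249828
R(3,2) = (16·(-0.249828) − (-0.249942)) / 15 = -0.249820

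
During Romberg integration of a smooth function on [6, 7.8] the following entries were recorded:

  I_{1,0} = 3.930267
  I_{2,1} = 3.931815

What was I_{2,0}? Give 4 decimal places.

3.9314

From I_{2,1} = (4·I_{2,0} − I_{1,0})/3, solve for I_{2,0}:
4·I_{2,0} = 3·3.931815 + 3.930267 = 15.725712
I_{2,0} = 3.931428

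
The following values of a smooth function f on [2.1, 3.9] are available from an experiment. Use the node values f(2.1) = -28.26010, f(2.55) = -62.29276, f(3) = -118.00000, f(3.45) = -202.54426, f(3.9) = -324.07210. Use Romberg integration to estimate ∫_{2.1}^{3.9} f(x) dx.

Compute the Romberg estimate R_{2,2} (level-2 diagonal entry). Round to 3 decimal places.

R_{0,0} (trapezoid, 1 panel, h=1.8000): -317.09898
R_{1,0} (trapezoid, 2 panels, h=0.9000): -264.74949
R_{2,0} (trapezoid, 4 panels, h=0.4500): -251.55140
R_{1,1} = -264.74949 + (-264.74949 − (-317.09898))/3 = -247.29966
R_{2,1} = -251.55140 + (-251.55140 − (-264.74949))/3 = -247.15204
R_{2,2} = -247.15204 + (-247.15204 − (-247.29966))/15 = -247.14220

-247.142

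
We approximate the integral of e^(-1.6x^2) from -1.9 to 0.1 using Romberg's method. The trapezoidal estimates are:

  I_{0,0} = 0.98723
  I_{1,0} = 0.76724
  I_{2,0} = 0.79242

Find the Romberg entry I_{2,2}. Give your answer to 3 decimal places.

0.808

I_{1,1} = 0.76724 + (0.76724 − 0.98723)/3 = 0.69391
I_{2,1} = (4·0.79242 − 0.76724) / 3 = 0.80081
I_{2,2} = (16·0.80081 − 0.69391) / 15 = 0.80794
(Column j=1 coincides with Simpson's rule on the same nodes.)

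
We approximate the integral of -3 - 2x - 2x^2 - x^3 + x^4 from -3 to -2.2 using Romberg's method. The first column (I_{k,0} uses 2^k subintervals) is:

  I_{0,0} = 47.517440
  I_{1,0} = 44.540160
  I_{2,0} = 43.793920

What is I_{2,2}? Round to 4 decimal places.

Richardson extrapolation on the trapezoidal column (denominator 4−1=3):
I_{1,1} = (4·44.540160 − 47.517440) / 3 = 43.547733
I_{2,1} = 43.793920 + (43.793920 − 44.540160)/3 = 43.545173
I_{2,2} = (16·43.545173 − 43.547733) / 15 = 43.545002

43.5450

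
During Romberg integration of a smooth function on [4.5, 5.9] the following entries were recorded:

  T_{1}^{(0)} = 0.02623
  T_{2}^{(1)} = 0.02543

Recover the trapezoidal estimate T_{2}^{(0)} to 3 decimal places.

0.026

From T_{2}^{(1)} = (4·T_{2}^{(0)} − T_{1}^{(0)})/3, solve for T_{2}^{(0)}:
4·T_{2}^{(0)} = 3·0.02543 + 0.02623 = 0.10252
T_{2}^{(0)} = 0.02563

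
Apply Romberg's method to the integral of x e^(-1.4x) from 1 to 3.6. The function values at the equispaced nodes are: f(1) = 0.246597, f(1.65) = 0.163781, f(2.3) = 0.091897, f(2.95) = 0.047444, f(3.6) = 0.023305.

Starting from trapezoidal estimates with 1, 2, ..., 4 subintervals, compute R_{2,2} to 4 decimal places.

0.2817

R_{0,0} (trapezoid, 1 panel, h=2.6000): 0.350873
R_{1,0} (trapezoid, 2 panels, h=1.3000): 0.294902
R_{2,0} (trapezoid, 4 panels, h=0.6500): 0.284747
R_{1,1} = 0.294902 + (0.294902 − 0.350873)/3 = 0.276245
R_{2,1} = 0.284747 + (0.284747 − 0.294902)/3 = 0.281362
R_{2,2} = 0.281362 + (0.281362 − 0.276245)/15 = 0.281703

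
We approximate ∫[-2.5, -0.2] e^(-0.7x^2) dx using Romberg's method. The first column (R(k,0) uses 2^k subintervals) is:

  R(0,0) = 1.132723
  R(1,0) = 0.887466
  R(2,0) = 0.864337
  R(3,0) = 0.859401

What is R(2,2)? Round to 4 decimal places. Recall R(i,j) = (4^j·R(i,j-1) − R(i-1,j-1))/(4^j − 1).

0.8600

Richardson extrapolation on the trapezoidal column (denominator 4−1=3):
R(1,1) = (4·0.887466 − 1.132723) / 3 = 0.805714
R(2,1) = 0.864337 + (0.864337 − 0.887466)/3 = 0.856627
R(2,2) = (16·0.856627 − 0.805714) / 15 = 0.860021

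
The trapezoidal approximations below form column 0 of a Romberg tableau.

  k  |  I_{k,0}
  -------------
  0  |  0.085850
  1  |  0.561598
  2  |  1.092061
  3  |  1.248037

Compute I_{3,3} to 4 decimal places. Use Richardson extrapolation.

1.3021

I_{1,1} = (4·0.561598 − 0.085850) / 3 = 0.720181
I_{2,1} = (4·1.092061 − 0.561598) / 3 = 1.268882
I_{3,1} = (4·1.248037 − 1.092061) / 3 = 1.300029
I_{2,2} = 1.268882 + (1.268882 − 0.720181)/15 = 1.305462
I_{3,2} = (16·1.300029 − 1.268882) / 15 = 1.302105
I_{3,3} = (64·1.302105 − 1.305462) / 63 = 1.302052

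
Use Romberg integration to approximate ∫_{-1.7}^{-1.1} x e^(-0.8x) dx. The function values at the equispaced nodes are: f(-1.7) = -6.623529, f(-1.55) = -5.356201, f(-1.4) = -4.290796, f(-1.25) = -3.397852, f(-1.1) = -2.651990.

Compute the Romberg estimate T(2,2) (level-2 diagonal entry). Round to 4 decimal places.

T(0,0) (trapezoid, 1 panel, h=0.6000): -2.782656
T(1,0) (trapezoid, 2 panels, h=0.3000): -2.678567
T(2,0) (trapezoid, 4 panels, h=0.1500): -2.652391
T(1,1) = -2.678567 + (-2.678567 − (-2.782656))/3 = -2.643871
T(2,1) = -2.652391 + (-2.652391 − (-2.678567))/3 = -2.643666
T(2,2) = -2.643666 + (-2.643666 − (-2.643871))/15 = -2.643652

-2.6437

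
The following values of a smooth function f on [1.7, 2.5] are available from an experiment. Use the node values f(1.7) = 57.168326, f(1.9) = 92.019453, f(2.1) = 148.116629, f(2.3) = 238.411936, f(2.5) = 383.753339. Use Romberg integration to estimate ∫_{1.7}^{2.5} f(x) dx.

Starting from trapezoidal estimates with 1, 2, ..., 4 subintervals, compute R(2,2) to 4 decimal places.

137.2236

R(0,0) (trapezoid, 1 panel, h=0.8000): 176.368666
R(1,0) (trapezoid, 2 panels, h=0.4000): 147.430985
R(2,0) (trapezoid, 4 panels, h=0.2000): 139.801770
R(1,1) = 147.430985 + (147.430985 − 176.368666)/3 = 137.785091
R(2,1) = 139.801770 + (139.801770 − 147.430985)/3 = 137.258698
R(2,2) = 137.258698 + (137.258698 − 137.785091)/15 = 137.223605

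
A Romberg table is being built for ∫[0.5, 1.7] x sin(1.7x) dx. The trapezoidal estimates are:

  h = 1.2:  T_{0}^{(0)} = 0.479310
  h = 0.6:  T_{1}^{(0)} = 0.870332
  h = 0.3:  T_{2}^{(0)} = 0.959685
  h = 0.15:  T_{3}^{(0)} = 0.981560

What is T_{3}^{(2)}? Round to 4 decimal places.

T_{2}^{(1)} = 0.959685 + (0.959685 − 0.870332)/3 = 0.989469
T_{3}^{(1)} = 0.981560 + (0.981560 − 0.959685)/3 = 0.988852
T_{3}^{(2)} = 0.988852 + (0.988852 − 0.989469)/15 = 0.988811

0.9888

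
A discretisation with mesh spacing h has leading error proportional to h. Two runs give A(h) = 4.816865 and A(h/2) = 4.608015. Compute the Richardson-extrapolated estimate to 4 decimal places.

Extrapolated value = (2·A(h/2) − A(h)) / (2 − 1)
= (2·4.608015 − 4.816865) / 1
= 4.399165 / 1 = 4.399165

4.3992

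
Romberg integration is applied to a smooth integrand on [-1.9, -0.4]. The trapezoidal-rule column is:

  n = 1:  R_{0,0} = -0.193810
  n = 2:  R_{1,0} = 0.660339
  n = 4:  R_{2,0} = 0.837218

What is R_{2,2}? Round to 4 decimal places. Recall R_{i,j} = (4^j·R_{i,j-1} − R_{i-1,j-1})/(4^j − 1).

Richardson extrapolation on the trapezoidal column (denominator 4−1=3):
R_{1,1} = (4·0.660339 − (-0.193810)) / 3 = 0.945055
R_{2,1} = 0.837218 + (0.837218 − 0.660339)/3 = 0.896178
R_{2,2} = 0.896178 + (0.896178 − 0.945055)/15 = 0.892920

0.8929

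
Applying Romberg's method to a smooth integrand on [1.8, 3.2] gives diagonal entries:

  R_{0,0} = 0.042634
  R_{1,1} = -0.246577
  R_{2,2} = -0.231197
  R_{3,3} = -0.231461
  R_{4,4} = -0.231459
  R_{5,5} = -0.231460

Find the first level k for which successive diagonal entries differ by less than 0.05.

k = 2

|R_{1,1} − R_{0,0}| = 0.289211 ≥ 0.05
|R_{2,2} − R_{1,1}| = 0.015380 < 0.05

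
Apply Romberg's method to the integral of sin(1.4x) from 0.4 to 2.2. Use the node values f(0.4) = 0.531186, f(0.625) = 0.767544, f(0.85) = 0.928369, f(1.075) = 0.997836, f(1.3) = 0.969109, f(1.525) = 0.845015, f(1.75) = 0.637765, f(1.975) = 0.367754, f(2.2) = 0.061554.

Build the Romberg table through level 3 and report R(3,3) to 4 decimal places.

R(0,0) (trapezoid, 1 panel, h=1.8000): 0.533466
R(1,0) (trapezoid, 2 panels, h=0.9000): 1.138931
R(2,0) (trapezoid, 4 panels, h=0.4500): 1.274226
R(3,0) (trapezoid, 8 panels, h=0.2250): 1.307196
R(1,1) = 1.138931 + (1.138931 − 0.533466)/3 = 1.340753
R(2,1) = 1.274226 + (1.274226 − 1.138931)/3 = 1.319324
R(3,1) = 1.307196 + (1.307196 − 1.274226)/3 = 1.318186
R(2,2) = 1.319324 + (1.319324 − 1.340753)/15 = 1.317895
R(3,2) = 1.318186 + (1.318186 − 1.319324)/15 = 1.318110
R(3,3) = 1.318110 + (1.318110 − 1.317895)/63 = 1.318113

1.3181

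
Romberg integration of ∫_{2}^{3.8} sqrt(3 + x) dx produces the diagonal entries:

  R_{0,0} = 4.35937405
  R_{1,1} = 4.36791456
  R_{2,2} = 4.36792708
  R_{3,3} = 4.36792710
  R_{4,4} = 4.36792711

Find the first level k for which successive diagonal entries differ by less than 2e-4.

k = 2

|R_{1,1} − R_{0,0}| = 0.00854051 ≥ 2e-4
|R_{2,2} − R_{1,1}| = 0.00001252 < 2e-4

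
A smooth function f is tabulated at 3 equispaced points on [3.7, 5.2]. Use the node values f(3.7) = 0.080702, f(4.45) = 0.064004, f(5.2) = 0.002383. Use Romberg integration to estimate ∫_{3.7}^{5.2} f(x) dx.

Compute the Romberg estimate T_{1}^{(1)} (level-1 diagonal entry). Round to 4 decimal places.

0.0848

T_{0}^{(0)} (trapezoid, 1 panel, h=1.5000): 0.062314
T_{1}^{(0)} (trapezoid, 2 panels, h=0.7500): 0.079160
T_{1}^{(1)} = 0.079160 + (0.079160 − 0.062314)/3 = 0.084775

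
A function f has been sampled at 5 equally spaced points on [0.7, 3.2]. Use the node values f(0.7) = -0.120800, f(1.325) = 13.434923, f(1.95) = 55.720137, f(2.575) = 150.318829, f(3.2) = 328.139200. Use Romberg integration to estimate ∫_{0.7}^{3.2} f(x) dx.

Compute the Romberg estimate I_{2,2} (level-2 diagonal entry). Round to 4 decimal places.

227.9136

I_{0,0} (trapezoid, 1 panel, h=2.5000): 410.023000
I_{1,0} (trapezoid, 2 panels, h=1.2500): 274.661671
I_{2,0} (trapezoid, 4 panels, h=0.6250): 239.676931
I_{1,1} = 274.661671 + (274.661671 − 410.023000)/3 = 229.541228
I_{2,1} = 239.676931 + (239.676931 − 274.661671)/3 = 228.015351
I_{2,2} = 228.015351 + (228.015351 − 229.541228)/15 = 227.913626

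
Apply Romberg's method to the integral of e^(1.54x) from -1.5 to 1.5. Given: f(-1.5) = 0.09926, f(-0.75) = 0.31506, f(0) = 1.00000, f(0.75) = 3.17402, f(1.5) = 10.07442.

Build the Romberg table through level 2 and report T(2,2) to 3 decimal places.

T(0,0) (trapezoid, 1 panel, h=3.0000): 15.26052
T(1,0) (trapezoid, 2 panels, h=1.5000): 9.13026
T(2,0) (trapezoid, 4 panels, h=0.7500): 7.18194
T(1,1) = 9.13026 + (9.13026 − 15.26052)/3 = 7.08684
T(2,1) = 7.18194 + (7.18194 − 9.13026)/3 = 6.53250
T(2,2) = 6.53250 + (6.53250 − 7.08684)/15 = 6.49554

6.496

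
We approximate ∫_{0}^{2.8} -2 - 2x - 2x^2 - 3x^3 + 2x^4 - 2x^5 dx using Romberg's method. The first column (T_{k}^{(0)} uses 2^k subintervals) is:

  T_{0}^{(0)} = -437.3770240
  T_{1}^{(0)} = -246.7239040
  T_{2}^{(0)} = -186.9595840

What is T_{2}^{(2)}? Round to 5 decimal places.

-165.96250

Richardson extrapolation on the trapezoidal column (denominator 4−1=3):
T_{1}^{(1)} = (4·(-246.7239040) − (-437.3770240)) / 3 = -183.1728640
T_{2}^{(1)} = (4·(-186.9595840) − (-246.7239040)) / 3 = -167.0381440
T_{2}^{(2)} = -167.0381440 + (-167.0381440 − (-183.1728640))/15 = -165.9624960
(Column j=1 coincides with Simpson's rule on the same nodes.)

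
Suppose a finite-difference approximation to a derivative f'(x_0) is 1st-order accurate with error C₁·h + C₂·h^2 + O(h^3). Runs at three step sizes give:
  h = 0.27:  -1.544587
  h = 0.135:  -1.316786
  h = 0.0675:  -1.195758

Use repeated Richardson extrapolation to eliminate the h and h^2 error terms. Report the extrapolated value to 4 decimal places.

-1.0700

First eliminate the h term (factor 2^1 = 2):
  B₁ = (2·(-1.316786) − (-1.544587))/1 = -1.088985
  B₂ = (2·(-1.195758) − (-1.316786))/1 = -1.074730
Then eliminate the h^2 term (factor 2^2 = 4):
  (4·(-1.074730) − (-1.088985))/3 = -1.069978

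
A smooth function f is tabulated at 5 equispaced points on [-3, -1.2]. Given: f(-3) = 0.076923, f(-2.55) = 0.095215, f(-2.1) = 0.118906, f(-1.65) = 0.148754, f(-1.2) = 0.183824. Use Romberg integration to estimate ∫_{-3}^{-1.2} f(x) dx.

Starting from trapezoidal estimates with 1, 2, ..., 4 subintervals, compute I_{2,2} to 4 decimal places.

0.2212

I_{0,0} (trapezoid, 1 panel, h=1.8000): 0.234672
I_{1,0} (trapezoid, 2 panels, h=0.9000): 0.224352
I_{2,0} (trapezoid, 4 panels, h=0.4500): 0.221962
I_{1,1} = 0.224352 + (0.224352 − 0.234672)/3 = 0.220912
I_{2,1} = 0.221962 + (0.221962 − 0.224352)/3 = 0.221165
I_{2,2} = 0.221165 + (0.221165 − 0.220912)/15 = 0.221182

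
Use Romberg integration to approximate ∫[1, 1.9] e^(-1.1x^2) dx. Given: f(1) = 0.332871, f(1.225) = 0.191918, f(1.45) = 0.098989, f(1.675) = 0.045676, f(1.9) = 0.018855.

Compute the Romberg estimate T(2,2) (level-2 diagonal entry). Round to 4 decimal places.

T(0,0) (trapezoid, 1 panel, h=0.9000): 0.158277
T(1,0) (trapezoid, 2 panels, h=0.4500): 0.123683
T(2,0) (trapezoid, 4 panels, h=0.2250): 0.115300
T(1,1) = 0.123683 + (0.123683 − 0.158277)/3 = 0.112152
T(2,1) = 0.115300 + (0.115300 − 0.123683)/3 = 0.112506
T(2,2) = 0.112506 + (0.112506 − 0.112152)/15 = 0.112530

0.1125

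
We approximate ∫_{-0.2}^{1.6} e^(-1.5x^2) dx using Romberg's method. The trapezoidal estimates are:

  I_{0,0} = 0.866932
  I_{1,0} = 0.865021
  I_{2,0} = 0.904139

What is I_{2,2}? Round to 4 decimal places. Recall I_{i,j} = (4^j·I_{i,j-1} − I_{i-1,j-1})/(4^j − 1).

0.9207

I_{1,1} = (4·0.865021 − 0.866932) / 3 = 0.864384
I_{2,1} = 0.904139 + (0.904139 − 0.865021)/3 = 0.917178
I_{2,2} = (16·0.917178 − 0.864384) / 15 = 0.920698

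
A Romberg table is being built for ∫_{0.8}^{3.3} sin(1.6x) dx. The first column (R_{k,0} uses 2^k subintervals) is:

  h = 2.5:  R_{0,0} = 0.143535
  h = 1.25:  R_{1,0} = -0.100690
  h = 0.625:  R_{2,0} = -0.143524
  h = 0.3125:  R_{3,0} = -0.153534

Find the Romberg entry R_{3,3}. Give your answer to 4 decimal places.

-0.1568

R_{1,1} = (4·(-0.100690) − 0.143535) / 3 = -0.182098
R_{2,1} = -0.143524 + (-0.143524 − (-0.100690))/3 = -0.157802
R_{3,1} = (4·(-0.153534) − (-0.143524)) / 3 = -0.156871
R_{2,2} = -0.157802 + (-0.157802 − (-0.182098))/15 = -0.156182
R_{3,2} = -0.156871 + (-0.156871 − (-0.157802))/15 = -0.156809
R_{3,3} = -0.156809 + (-0.156809 − (-0.156182))/63 = -0.156819
(Column j=1 coincides with Simpson's rule on the same nodes.)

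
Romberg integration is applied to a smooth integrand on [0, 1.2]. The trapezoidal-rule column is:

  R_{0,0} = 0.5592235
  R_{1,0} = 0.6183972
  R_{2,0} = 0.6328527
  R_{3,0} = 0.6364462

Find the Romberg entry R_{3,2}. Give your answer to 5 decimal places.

R_{2,1} = 0.6328527 + (0.6328527 − 0.6183972)/3 = 0.6376712
R_{3,1} = (4·0.6364462 − 0.6328527) / 3 = 0.6376440
R_{3,2} = 0.6376440 + (0.6376440 − 0.6376712)/15 = 0.6376422

0.63764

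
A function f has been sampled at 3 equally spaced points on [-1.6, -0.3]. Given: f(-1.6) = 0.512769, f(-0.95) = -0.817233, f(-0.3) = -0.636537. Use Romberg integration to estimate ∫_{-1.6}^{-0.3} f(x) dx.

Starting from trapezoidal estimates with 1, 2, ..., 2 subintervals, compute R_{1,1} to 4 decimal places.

-0.7351

R_{0,0} (trapezoid, 1 panel, h=1.3000): -0.080449
R_{1,0} (trapezoid, 2 panels, h=0.6500): -0.571426
R_{1,1} = -0.571426 + (-0.571426 − (-0.080449))/3 = -0.735085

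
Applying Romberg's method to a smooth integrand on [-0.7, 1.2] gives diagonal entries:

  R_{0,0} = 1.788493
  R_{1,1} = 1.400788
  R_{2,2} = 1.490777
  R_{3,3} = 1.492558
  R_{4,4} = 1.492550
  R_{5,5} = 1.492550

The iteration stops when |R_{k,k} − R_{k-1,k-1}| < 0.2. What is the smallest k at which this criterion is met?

k = 2

|R_{1,1} − R_{0,0}| = 0.387705 ≥ 0.2
|R_{2,2} − R_{1,1}| = 0.089989 < 0.2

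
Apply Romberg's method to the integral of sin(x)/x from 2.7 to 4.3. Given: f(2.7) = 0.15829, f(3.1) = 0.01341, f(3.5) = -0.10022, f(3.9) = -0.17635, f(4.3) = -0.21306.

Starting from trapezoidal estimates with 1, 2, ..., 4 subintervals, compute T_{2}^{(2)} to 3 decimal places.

-0.121

T_{0}^{(0)} (trapezoid, 1 panel, h=1.6000): -0.04382
T_{1}^{(0)} (trapezoid, 2 panels, h=0.8000): -0.10208
T_{2}^{(0)} (trapezoid, 4 panels, h=0.4000): -0.11622
T_{1}^{(1)} = -0.10208 + (-0.10208 − (-0.04382))/3 = -0.12150
T_{2}^{(1)} = -0.11622 + (-0.11622 − (-0.10208))/3 = -0.12093
T_{2}^{(2)} = -0.12093 + (-0.12093 − (-0.12150))/15 = -0.12089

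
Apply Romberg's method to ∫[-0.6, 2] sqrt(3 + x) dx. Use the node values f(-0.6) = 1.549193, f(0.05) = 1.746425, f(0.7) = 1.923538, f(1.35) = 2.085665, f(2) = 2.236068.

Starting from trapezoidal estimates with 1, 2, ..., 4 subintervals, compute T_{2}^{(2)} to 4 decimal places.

T_{0}^{(0)} (trapezoid, 1 panel, h=2.6000): 4.920839
T_{1}^{(0)} (trapezoid, 2 panels, h=1.3000): 4.961019
T_{2}^{(0)} (trapezoid, 4 panels, h=0.6500): 4.971368
T_{1}^{(1)} = 4.961019 + (4.961019 − 4.920839)/3 = 4.974412
T_{2}^{(1)} = 4.971368 + (4.971368 − 4.961019)/3 = 4.974818
T_{2}^{(2)} = 4.974818 + (4.974818 − 4.974412)/15 = 4.974845

4.9748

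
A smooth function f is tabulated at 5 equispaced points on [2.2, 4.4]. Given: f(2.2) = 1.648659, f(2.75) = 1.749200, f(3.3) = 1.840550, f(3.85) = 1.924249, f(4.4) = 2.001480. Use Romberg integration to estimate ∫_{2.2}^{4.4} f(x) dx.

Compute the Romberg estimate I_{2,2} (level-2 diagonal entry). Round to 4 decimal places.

4.0379

I_{0,0} (trapezoid, 1 panel, h=2.2000): 4.015153
I_{1,0} (trapezoid, 2 panels, h=1.1000): 4.032181
I_{2,0} (trapezoid, 4 panels, h=0.5500): 4.036488
I_{1,1} = 4.032181 + (4.032181 − 4.015153)/3 = 4.037857
I_{2,1} = 4.036488 + (4.036488 − 4.032181)/3 = 4.037924
I_{2,2} = 4.037924 + (4.037924 − 4.037857)/15 = 4.037928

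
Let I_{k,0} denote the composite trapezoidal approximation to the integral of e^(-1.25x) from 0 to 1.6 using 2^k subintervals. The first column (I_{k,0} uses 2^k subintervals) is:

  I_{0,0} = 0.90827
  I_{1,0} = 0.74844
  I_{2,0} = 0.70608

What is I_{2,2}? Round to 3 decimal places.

Richardson extrapolation on the trapezoidal column (denominator 4−1=3):
I_{1,1} = 0.74844 + (0.74844 − 0.90827)/3 = 0.69516
I_{2,1} = 0.70608 + (0.70608 − 0.74844)/3 = 0.69196
I_{2,2} = 0.69196 + (0.69196 − 0.69516)/15 = 0.69175

0.692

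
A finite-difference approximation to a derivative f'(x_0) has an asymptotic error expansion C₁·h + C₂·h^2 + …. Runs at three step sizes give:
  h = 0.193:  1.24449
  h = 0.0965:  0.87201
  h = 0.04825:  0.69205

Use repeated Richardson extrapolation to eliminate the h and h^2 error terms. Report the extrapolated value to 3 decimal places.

First eliminate the h term (factor 2^1 = 2):
  B₁ = (2·0.87201 − 1.24449)/1 = 0.49953
  B₂ = (2·0.69205 − 0.87201)/1 = 0.51209
Then eliminate the h^2 term (factor 2^2 = 4):
  (4·0.51209 − 0.49953)/3 = 0.51628

0.516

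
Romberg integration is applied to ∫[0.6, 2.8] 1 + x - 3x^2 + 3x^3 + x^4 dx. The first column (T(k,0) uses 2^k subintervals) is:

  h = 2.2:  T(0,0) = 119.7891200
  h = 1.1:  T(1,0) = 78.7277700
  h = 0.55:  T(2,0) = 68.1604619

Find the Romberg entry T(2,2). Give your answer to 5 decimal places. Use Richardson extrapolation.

Richardson extrapolation on the trapezoidal column (denominator 4−1=3):
T(1,1) = (4·78.7277700 − 119.7891200) / 3 = 65.0406533
T(2,1) = 68.1604619 + (68.1604619 − 78.7277700)/3 = 64.6380259
T(2,2) = (16·64.6380259 − 65.0406533) / 15 = 64.6111841

64.61118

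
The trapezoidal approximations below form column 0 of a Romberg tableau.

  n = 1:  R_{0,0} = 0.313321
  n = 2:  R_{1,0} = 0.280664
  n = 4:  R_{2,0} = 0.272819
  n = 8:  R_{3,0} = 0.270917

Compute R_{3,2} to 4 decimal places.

0.2703

Richardson extrapolation on the trapezoidal column (denominator 4−1=3):
R_{2,1} = 0.272819 + (0.272819 − 0.280664)/3 = 0.270204
R_{3,1} = (4·0.270917 − 0.272819) / 3 = 0.270283
R_{3,2} = (16·0.270283 − 0.270204) / 15 = 0.270288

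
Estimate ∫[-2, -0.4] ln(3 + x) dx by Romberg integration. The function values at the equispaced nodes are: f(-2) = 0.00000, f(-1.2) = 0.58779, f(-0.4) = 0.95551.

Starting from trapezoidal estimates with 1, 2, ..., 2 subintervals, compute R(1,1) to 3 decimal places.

0.882

R(0,0) (trapezoid, 1 panel, h=1.6000): 0.76441
R(1,0) (trapezoid, 2 panels, h=0.8000): 0.85244
R(1,1) = 0.85244 + (0.85244 − 0.76441)/3 = 0.88178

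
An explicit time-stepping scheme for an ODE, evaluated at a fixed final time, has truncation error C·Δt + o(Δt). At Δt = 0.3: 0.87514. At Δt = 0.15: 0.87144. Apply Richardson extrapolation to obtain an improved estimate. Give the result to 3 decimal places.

The leading error scales as Δt; refining by a factor of 2 reduces it by 2^1 = 2.
Extrapolated value = (2·A(Δt/2) − A(Δt)) / (2 − 1)
= (2·0.87144 − 0.87514) / 1
= 0.86774 / 1 = 0.86774

0.868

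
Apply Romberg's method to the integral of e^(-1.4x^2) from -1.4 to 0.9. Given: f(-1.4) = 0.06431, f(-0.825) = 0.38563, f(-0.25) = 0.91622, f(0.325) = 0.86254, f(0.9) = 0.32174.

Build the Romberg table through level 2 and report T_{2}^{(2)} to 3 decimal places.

T_{0}^{(0)} (trapezoid, 1 panel, h=2.3000): 0.44396
T_{1}^{(0)} (trapezoid, 2 panels, h=1.1500): 1.27563
T_{2}^{(0)} (trapezoid, 4 panels, h=0.5750): 1.35551
T_{1}^{(1)} = 1.27563 + (1.27563 − 0.44396)/3 = 1.55285
T_{2}^{(1)} = 1.35551 + (1.35551 − 1.27563)/3 = 1.38214
T_{2}^{(2)} = 1.38214 + (1.38214 − 1.55285)/15 = 1.37076

1.371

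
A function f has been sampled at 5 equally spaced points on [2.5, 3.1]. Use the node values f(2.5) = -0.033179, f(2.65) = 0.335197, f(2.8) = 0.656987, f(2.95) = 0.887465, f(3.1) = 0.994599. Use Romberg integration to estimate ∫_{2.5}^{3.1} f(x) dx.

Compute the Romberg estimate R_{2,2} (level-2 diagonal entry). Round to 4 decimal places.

0.3583

R_{0,0} (trapezoid, 1 panel, h=0.6000): 0.288426
R_{1,0} (trapezoid, 2 panels, h=0.3000): 0.341309
R_{2,0} (trapezoid, 4 panels, h=0.1500): 0.354054
R_{1,1} = 0.341309 + (0.341309 − 0.288426)/3 = 0.358937
R_{2,1} = 0.354054 + (0.354054 − 0.341309)/3 = 0.358302
R_{2,2} = 0.358302 + (0.358302 − 0.358937)/15 = 0.358260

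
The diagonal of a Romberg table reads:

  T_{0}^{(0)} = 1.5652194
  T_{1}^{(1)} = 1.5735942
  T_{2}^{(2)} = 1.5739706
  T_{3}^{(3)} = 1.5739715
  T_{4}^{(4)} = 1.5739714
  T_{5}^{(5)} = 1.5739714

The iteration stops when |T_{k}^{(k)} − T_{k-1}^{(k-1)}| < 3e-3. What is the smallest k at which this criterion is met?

|T_{1}^{(1)} − T_{0}^{(0)}| = 0.0083748 ≥ 3e-3
|T_{2}^{(2)} − T_{1}^{(1)}| = 0.0003764 < 3e-3

k = 2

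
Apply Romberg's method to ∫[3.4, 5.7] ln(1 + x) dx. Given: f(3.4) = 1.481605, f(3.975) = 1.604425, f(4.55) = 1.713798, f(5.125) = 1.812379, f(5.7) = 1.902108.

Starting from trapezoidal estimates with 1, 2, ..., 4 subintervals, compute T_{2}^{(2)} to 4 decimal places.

3.9251

T_{0}^{(0)} (trapezoid, 1 panel, h=2.3000): 3.891270
T_{1}^{(0)} (trapezoid, 2 panels, h=1.1500): 3.916503
T_{2}^{(0)} (trapezoid, 4 panels, h=0.5750): 3.922914
T_{1}^{(1)} = 3.916503 + (3.916503 − 3.891270)/3 = 3.924914
T_{2}^{(1)} = 3.922914 + (3.922914 − 3.916503)/3 = 3.925051
T_{2}^{(2)} = 3.925051 + (3.925051 − 3.924914)/15 = 3.925060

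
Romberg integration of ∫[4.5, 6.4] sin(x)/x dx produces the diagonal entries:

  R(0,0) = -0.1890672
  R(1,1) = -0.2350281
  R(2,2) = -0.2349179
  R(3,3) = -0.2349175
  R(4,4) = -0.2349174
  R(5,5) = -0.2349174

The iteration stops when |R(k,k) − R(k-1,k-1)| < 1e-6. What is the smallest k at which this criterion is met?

|R(1,1) − R(0,0)| = 0.0459609 ≥ 1e-6
|R(2,2) − R(1,1)| = 0.0001102 ≥ 1e-6
|R(3,3) − R(2,2)| = 0.0000004 < 1e-6

k = 3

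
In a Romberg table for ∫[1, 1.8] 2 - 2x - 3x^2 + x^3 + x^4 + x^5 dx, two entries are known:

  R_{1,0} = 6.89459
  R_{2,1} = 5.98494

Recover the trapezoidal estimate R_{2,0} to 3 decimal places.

From R_{2,1} = (4·R_{2,0} − R_{1,0})/3, solve for R_{2,0}:
4·R_{2,0} = 3·5.98494 + 6.89459 = 24.84941
R_{2,0} = 6.21235

6.212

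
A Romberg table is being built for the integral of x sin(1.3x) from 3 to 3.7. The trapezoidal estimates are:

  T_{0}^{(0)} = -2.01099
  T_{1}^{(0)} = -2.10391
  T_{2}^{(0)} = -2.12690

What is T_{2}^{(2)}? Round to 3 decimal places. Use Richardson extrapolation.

Richardson extrapolation on the trapezoidal column (denominator 4−1=3):
T_{1}^{(1)} = (4·(-2.10391) − (-2.01099)) / 3 = -2.13488
T_{2}^{(1)} = -2.12690 + (-2.12690 − (-2.10391))/3 = -2.13456
T_{2}^{(2)} = (16·(-2.13456) − (-2.13488)) / 15 = -2.13454

-2.135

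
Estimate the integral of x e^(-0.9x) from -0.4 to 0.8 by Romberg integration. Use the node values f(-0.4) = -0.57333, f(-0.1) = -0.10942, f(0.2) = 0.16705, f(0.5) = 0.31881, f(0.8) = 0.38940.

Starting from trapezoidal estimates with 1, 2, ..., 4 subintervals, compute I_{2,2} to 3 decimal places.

I_{0,0} (trapezoid, 1 panel, h=1.2000): -0.11036
I_{1,0} (trapezoid, 2 panels, h=0.6000): 0.04505
I_{2,0} (trapezoid, 4 panels, h=0.3000): 0.08534
I_{1,1} = 0.04505 + (0.04505 − (-0.11036))/3 = 0.09685
I_{2,1} = 0.08534 + (0.08534 − 0.04505)/3 = 0.09877
I_{2,2} = 0.09877 + (0.09877 − 0.09685)/15 = 0.09890

0.099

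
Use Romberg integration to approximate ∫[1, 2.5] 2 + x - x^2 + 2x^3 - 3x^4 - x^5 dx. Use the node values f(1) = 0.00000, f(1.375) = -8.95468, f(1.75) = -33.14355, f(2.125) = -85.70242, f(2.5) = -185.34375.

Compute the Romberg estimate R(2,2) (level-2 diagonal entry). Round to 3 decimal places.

-78.736

R(0,0) (trapezoid, 1 panel, h=1.5000): -139.00781
R(1,0) (trapezoid, 2 panels, h=0.7500): -94.36157
R(2,0) (trapezoid, 4 panels, h=0.3750): -82.67720
R(1,1) = -94.36157 + (-94.36157 − (-139.00781))/3 = -79.47949
R(2,1) = -82.67720 + (-82.67720 − (-94.36157))/3 = -78.78241
R(2,2) = -78.78241 + (-78.78241 − (-79.47949))/15 = -78.73594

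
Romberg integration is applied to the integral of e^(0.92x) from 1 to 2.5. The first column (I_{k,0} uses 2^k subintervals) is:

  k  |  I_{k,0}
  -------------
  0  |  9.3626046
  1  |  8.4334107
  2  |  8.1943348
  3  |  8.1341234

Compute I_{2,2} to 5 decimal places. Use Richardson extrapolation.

Richardson extrapolation on the trapezoidal column (denominator 4−1=3):
I_{1,1} = 8.4334107 + (8.4334107 − 9.3626046)/3 = 8.1236794
I_{2,1} = (4·8.1943348 − 8.4334107) / 3 = 8.1146428
I_{2,2} = (16·8.1146428 − 8.1236794) / 15 = 8.1140404

8.11404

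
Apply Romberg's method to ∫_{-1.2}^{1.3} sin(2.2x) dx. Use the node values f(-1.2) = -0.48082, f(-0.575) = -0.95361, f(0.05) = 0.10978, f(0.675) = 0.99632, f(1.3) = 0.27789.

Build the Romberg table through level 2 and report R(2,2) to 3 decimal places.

R(0,0) (trapezoid, 1 panel, h=2.5000): -0.25366
R(1,0) (trapezoid, 2 panels, h=1.2500): 0.01039
R(2,0) (trapezoid, 4 panels, h=0.6250): 0.03189
R(1,1) = 0.01039 + (0.01039 − (-0.25366))/3 = 0.09841
R(2,1) = 0.03189 + (0.03189 − 0.01039)/3 = 0.03906
R(2,2) = 0.03906 + (0.03906 − 0.09841)/15 = 0.03510

0.035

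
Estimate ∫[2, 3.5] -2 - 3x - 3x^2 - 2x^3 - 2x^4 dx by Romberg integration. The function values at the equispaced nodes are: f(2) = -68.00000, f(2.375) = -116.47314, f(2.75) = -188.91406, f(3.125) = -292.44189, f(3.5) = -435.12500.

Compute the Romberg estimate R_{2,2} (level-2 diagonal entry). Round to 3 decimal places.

-314.569

R_{0,0} (trapezoid, 1 panel, h=1.5000): -377.34375
R_{1,0} (trapezoid, 2 panels, h=0.7500): -330.35742
R_{2,0} (trapezoid, 4 panels, h=0.3750): -318.52185
R_{1,1} = -330.35742 + (-330.35742 − (-377.34375))/3 = -314.69531
R_{2,1} = -318.52185 + (-318.52185 − (-330.35742))/3 = -314.57666
R_{2,2} = -314.57666 + (-314.57666 − (-314.69531))/15 = -314.56875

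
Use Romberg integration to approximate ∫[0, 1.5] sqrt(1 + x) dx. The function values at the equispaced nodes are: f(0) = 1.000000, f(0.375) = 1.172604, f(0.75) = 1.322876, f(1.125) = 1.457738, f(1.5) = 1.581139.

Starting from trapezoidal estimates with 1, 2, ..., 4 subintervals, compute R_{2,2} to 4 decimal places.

R_{0,0} (trapezoid, 1 panel, h=1.5000): 1.935854
R_{1,0} (trapezoid, 2 panels, h=0.7500): 1.960084
R_{2,0} (trapezoid, 4 panels, h=0.3750): 1.966420
R_{1,1} = 1.960084 + (1.960084 − 1.935854)/3 = 1.968161
R_{2,1} = 1.966420 + (1.966420 − 1.960084)/3 = 1.968532
R_{2,2} = 1.968532 + (1.968532 − 1.968161)/15 = 1.968557

1.9686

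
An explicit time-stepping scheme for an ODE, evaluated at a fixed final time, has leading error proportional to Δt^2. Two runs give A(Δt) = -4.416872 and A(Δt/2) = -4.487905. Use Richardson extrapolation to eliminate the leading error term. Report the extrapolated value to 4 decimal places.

The leading error scales as Δt^2; refining by a factor of 2 reduces it by 2^2 = 4.
Extrapolated value = (4·A(Δt/2) − A(Δt)) / (4 − 1)
= (4·(-4.487905) − (-4.416872)) / 3
= -13.534748 / 3 = -4.511583

-4.5116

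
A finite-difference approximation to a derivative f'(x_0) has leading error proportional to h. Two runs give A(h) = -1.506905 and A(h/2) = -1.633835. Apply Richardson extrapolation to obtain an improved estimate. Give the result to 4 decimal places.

The leading error scales as h; refining by a factor of 2 reduces it by 2^1 = 2.
Extrapolated value = (2·A(h/2) − A(h)) / (2 − 1)
= (2·(-1.633835) − (-1.506905)) / 1
= -1.760765 / 1 = -1.760765

-1.7608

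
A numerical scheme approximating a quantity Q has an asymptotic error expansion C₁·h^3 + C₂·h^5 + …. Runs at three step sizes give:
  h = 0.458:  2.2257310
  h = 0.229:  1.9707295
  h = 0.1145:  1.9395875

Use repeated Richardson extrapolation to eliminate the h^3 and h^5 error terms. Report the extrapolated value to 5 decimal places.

1.93517

First eliminate the h^3 term (factor 2^3 = 8):
  B₁ = (8·1.9707295 − 2.2257310)/7 = 1.9343007
  B₂ = (8·1.9395875 − 1.9707295)/7 = 1.9351386
Then eliminate the h^5 term (factor 2^5 = 32):
  (32·1.9351386 − 1.9343007)/31 = 1.9351656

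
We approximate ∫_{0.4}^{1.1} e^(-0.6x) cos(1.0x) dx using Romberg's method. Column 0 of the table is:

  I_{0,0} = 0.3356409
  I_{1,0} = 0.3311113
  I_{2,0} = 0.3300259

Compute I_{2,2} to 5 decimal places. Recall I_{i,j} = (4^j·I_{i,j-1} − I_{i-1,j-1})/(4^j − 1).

Richardson extrapolation on the trapezoidal column (denominator 4−1=3):
I_{1,1} = (4·0.3311113 − 0.3356409) / 3 = 0.3296014
I_{2,1} = 0.3300259 + (0.3300259 − 0.3311113)/3 = 0.3296641
I_{2,2} = (16·0.3296641 − 0.3296014) / 15 = 0.3296683

0.32967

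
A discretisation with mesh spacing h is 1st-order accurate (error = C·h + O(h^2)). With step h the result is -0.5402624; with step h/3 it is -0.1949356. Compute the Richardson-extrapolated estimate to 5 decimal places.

-0.02227

Extrapolated value = (3·A(h/3) − A(h)) / (3 − 1)
= (3·(-0.1949356) − (-0.5402624)) / 2
= -0.0445444 / 2 = -0.0222722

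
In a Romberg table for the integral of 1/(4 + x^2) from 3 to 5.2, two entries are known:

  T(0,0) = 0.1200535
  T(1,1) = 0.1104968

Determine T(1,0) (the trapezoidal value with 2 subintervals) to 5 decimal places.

From T(1,1) = (4·T(1,0) − T(0,0))/3, solve for T(1,0):
4·T(1,0) = 3·0.1104968 + 0.1200535 = 0.4515439
T(1,0) = 0.1128860

0.11289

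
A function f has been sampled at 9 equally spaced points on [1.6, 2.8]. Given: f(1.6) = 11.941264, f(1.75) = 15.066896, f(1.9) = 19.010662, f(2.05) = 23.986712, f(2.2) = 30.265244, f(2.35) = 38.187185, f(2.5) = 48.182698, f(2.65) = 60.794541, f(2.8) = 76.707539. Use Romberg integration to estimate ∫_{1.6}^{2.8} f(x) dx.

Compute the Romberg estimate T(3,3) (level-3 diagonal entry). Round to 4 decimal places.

T(0,0) (trapezoid, 1 panel, h=1.2000): 53.189282
T(1,0) (trapezoid, 2 panels, h=0.6000): 44.753787
T(2,0) (trapezoid, 4 panels, h=0.3000): 42.534902
T(3,0) (trapezoid, 8 panels, h=0.1500): 41.972751
T(1,1) = 44.753787 + (44.753787 − 53.189282)/3 = 41.941955
T(2,1) = 42.534902 + (42.534902 − 44.753787)/3 = 41.795274
T(3,1) = 41.972751 + (41.972751 − 42.534902)/3 = 41.785367
T(2,2) = 41.795274 + (41.795274 − 41.941955)/15 = 41.785495
T(3,2) = 41.785367 + (41.785367 − 41.795274)/15 = 41.784707
T(3,3) = 41.784707 + (41.784707 − 41.785495)/63 = 41.784694

41.7847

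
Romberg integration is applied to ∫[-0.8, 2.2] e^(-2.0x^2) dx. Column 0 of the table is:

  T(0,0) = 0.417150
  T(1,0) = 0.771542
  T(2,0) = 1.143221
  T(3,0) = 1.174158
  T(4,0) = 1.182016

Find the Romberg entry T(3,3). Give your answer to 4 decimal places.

T(1,1) = 0.771542 + (0.771542 − 0.417150)/3 = 0.889673
T(2,1) = 1.143221 + (1.143221 − 0.771542)/3 = 1.267114
T(3,1) = 1.174158 + (1.174158 − 1.143221)/3 = 1.184470
T(2,2) = 1.267114 + (1.267114 − 0.889673)/15 = 1.292277
T(3,2) = (16·1.184470 − 1.267114) / 15 = 1.178960
T(3,3) = (64·1.178960 − 1.292277) / 63 = 1.177161

1.1772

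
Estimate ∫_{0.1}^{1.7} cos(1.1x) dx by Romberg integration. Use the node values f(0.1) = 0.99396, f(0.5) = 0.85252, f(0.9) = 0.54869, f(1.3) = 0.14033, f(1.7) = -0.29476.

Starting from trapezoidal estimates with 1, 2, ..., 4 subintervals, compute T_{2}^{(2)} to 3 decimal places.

0.769

T_{0}^{(0)} (trapezoid, 1 panel, h=1.6000): 0.55936
T_{1}^{(0)} (trapezoid, 2 panels, h=0.8000): 0.71863
T_{2}^{(0)} (trapezoid, 4 panels, h=0.4000): 0.75646
T_{1}^{(1)} = 0.71863 + (0.71863 − 0.55936)/3 = 0.77172
T_{2}^{(1)} = 0.75646 + (0.75646 − 0.71863)/3 = 0.76907
T_{2}^{(2)} = 0.76907 + (0.76907 − 0.77172)/15 = 0.76889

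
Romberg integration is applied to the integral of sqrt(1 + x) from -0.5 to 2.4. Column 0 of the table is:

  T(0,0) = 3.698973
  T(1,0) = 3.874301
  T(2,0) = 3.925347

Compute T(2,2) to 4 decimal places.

3.9430

Richardson extrapolation on the trapezoidal column (denominator 4−1=3):
T(1,1) = 3.874301 + (3.874301 − 3.698973)/3 = 3.932744
T(2,1) = (4·3.925347 − 3.874301) / 3 = 3.942362
T(2,2) = (16·3.942362 − 3.932744) / 15 = 3.943003
(Column j=1 coincides with Simpson's rule on the same nodes.)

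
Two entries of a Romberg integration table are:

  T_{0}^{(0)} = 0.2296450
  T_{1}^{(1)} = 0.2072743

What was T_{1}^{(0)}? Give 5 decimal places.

0.21287

From T_{1}^{(1)} = (4·T_{1}^{(0)} − T_{0}^{(0)})/3, solve for T_{1}^{(0)}:
4·T_{1}^{(0)} = 3·0.2072743 + 0.2296450 = 0.8514679
T_{1}^{(0)} = 0.2128670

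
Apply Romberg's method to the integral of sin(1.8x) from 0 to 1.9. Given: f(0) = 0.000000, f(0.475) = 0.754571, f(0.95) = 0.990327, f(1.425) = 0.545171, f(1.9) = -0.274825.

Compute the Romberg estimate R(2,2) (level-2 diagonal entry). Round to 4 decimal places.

1.0883

R(0,0) (trapezoid, 1 panel, h=1.9000): -0.261084
R(1,0) (trapezoid, 2 panels, h=0.9500): 0.810269
R(2,0) (trapezoid, 4 panels, h=0.4750): 1.022512
R(1,1) = 0.810269 + (0.810269 − (-0.261084))/3 = 1.167387
R(2,1) = 1.022512 + (1.022512 − 0.810269)/3 = 1.093260
R(2,2) = 1.093260 + (1.093260 − 1.167387)/15 = 1.088318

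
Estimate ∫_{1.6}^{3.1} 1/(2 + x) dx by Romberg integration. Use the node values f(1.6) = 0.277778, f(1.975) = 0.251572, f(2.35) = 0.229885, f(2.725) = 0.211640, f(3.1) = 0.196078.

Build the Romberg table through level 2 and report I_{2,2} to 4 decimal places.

I_{0,0} (trapezoid, 1 panel, h=1.5000): 0.355392
I_{1,0} (trapezoid, 2 panels, h=0.7500): 0.350110
I_{2,0} (trapezoid, 4 panels, h=0.3750): 0.348759
I_{1,1} = 0.350110 + (0.350110 − 0.355392)/3 = 0.348349
I_{2,1} = 0.348759 + (0.348759 − 0.350110)/3 = 0.348309
I_{2,2} = 0.348309 + (0.348309 − 0.348349)/15 = 0.348306

0.3483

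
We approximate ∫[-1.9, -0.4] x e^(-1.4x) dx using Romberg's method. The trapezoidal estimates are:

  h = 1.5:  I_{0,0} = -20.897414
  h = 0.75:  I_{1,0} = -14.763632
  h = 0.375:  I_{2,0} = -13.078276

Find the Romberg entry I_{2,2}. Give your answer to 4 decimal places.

I_{1,1} = -14.763632 + (-14.763632 − (-20.897414))/3 = -12.719038
I_{2,1} = (4·(-13.078276) − (-14.763632)) / 3 = -12.516491
I_{2,2} = (16·(-12.516491) − (-12.719038)) / 15 = -12.502988

-12.5030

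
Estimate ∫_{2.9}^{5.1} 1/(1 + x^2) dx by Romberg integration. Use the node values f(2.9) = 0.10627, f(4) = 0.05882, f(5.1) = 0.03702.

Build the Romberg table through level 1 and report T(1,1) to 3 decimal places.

T(0,0) (trapezoid, 1 panel, h=2.2000): 0.15762
T(1,0) (trapezoid, 2 panels, h=1.1000): 0.14351
T(1,1) = 0.14351 + (0.14351 − 0.15762)/3 = 0.13881

0.139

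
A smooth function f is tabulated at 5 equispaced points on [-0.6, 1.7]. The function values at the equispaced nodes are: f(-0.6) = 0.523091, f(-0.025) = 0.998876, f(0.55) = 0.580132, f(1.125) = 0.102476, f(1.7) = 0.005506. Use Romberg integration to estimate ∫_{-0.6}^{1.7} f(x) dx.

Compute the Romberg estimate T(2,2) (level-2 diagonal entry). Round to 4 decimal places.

1.1731

T(0,0) (trapezoid, 1 panel, h=2.3000): 0.607887
T(1,0) (trapezoid, 2 panels, h=1.1500): 0.971095
T(2,0) (trapezoid, 4 panels, h=0.5750): 1.118825
T(1,1) = 0.971095 + (0.971095 − 0.607887)/3 = 1.092164
T(2,1) = 1.118825 + (1.118825 − 0.971095)/3 = 1.168068
T(2,2) = 1.168068 + (1.168068 − 1.092164)/15 = 1.173128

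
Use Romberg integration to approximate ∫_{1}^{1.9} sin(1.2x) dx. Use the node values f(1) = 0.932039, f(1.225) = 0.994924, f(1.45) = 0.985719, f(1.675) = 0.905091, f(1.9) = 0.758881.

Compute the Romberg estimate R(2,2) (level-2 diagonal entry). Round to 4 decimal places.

R(0,0) (trapezoid, 1 panel, h=0.9000): 0.760914
R(1,0) (trapezoid, 2 panels, h=0.4500): 0.824031
R(2,0) (trapezoid, 4 panels, h=0.2250): 0.839519
R(1,1) = 0.824031 + (0.824031 − 0.760914)/3 = 0.845070
R(2,1) = 0.839519 + (0.839519 − 0.824031)/3 = 0.844682
R(2,2) = 0.844682 + (0.844682 − 0.845070)/15 = 0.844656

0.8447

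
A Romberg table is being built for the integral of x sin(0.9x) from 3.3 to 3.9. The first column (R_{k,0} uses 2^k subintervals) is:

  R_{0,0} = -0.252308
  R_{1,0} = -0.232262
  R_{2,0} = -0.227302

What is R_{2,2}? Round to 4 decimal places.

Richardson extrapolation on the trapezoidal column (denominator 4−1=3):
R_{1,1} = (4·(-0.232262) − (-0.252308)) / 3 = -0.225580
R_{2,1} = (4·(-0.227302) − (-0.232262)) / 3 = -0.225649
R_{2,2} = -0.225649 + (-0.225649 − (-0.225580))/15 = -0.225654

-0.2257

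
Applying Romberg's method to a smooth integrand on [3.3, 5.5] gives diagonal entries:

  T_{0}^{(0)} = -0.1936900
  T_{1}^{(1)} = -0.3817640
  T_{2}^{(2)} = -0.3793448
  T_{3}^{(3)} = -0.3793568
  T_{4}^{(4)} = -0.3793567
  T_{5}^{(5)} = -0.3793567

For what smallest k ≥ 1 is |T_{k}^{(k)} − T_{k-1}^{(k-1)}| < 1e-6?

k = 4

|T_{1}^{(1)} − T_{0}^{(0)}| = 0.1880740 ≥ 1e-6
|T_{2}^{(2)} − T_{1}^{(1)}| = 0.0024192 ≥ 1e-6
|T_{3}^{(3)} − T_{2}^{(2)}| = 0.0000120 ≥ 1e-6
|T_{4}^{(4)} − T_{3}^{(3)}| = 0.0000001 < 1e-6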